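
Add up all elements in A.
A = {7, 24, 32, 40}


Set A = {7, 24, 32, 40}
Sum = 7 + 24 + 32 + 40 = 103

103


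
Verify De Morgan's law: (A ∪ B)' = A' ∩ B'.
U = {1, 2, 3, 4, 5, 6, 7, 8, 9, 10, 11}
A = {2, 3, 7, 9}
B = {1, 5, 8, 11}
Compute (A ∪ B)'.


U = {1, 2, 3, 4, 5, 6, 7, 8, 9, 10, 11}
A = {2, 3, 7, 9}, B = {1, 5, 8, 11}
A ∪ B = {1, 2, 3, 5, 7, 8, 9, 11}
(A ∪ B)' = U \ (A ∪ B) = {4, 6, 10}
Verification via A' ∩ B': A' = {1, 4, 5, 6, 8, 10, 11}, B' = {2, 3, 4, 6, 7, 9, 10}
A' ∩ B' = {4, 6, 10} ✓

{4, 6, 10}


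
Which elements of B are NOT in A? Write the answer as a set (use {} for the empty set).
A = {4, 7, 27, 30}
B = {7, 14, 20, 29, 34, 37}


Set A = {4, 7, 27, 30}
Set B = {7, 14, 20, 29, 34, 37}
Check each element of B against A:
7 ∈ A, 14 ∉ A (include), 20 ∉ A (include), 29 ∉ A (include), 34 ∉ A (include), 37 ∉ A (include)
Elements of B not in A: {14, 20, 29, 34, 37}

{14, 20, 29, 34, 37}


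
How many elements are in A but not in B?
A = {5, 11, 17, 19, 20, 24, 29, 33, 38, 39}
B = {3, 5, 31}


Set A = {5, 11, 17, 19, 20, 24, 29, 33, 38, 39}
Set B = {3, 5, 31}
A \ B = {11, 17, 19, 20, 24, 29, 33, 38, 39}
|A \ B| = 9

9


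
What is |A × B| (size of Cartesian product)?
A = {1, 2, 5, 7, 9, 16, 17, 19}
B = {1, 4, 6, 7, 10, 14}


Set A = {1, 2, 5, 7, 9, 16, 17, 19} has 8 elements.
Set B = {1, 4, 6, 7, 10, 14} has 6 elements.
|A × B| = |A| × |B| = 8 × 6 = 48

48


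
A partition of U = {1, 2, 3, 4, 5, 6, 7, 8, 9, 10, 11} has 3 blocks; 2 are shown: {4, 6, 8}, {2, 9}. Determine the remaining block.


U = {1, 2, 3, 4, 5, 6, 7, 8, 9, 10, 11}
Shown blocks: {4, 6, 8}, {2, 9}
A partition's blocks are pairwise disjoint and cover U, so the missing block = U \ (union of shown blocks).
Union of shown blocks: {2, 4, 6, 8, 9}
Missing block = U \ (union) = {1, 3, 5, 7, 10, 11}

{1, 3, 5, 7, 10, 11}


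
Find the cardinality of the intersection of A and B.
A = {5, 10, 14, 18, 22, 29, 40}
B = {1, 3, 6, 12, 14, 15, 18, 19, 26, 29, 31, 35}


Set A = {5, 10, 14, 18, 22, 29, 40}
Set B = {1, 3, 6, 12, 14, 15, 18, 19, 26, 29, 31, 35}
A ∩ B = {14, 18, 29}
|A ∩ B| = 3

3


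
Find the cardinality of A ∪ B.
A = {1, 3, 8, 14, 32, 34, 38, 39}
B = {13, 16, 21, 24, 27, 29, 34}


Set A = {1, 3, 8, 14, 32, 34, 38, 39}, |A| = 8
Set B = {13, 16, 21, 24, 27, 29, 34}, |B| = 7
A ∩ B = {34}, |A ∩ B| = 1
|A ∪ B| = |A| + |B| - |A ∩ B| = 8 + 7 - 1 = 14

14


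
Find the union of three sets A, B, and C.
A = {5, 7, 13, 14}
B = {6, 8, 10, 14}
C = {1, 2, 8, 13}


Set A = {5, 7, 13, 14}
Set B = {6, 8, 10, 14}
Set C = {1, 2, 8, 13}
First, A ∪ B = {5, 6, 7, 8, 10, 13, 14}
Then, (A ∪ B) ∪ C = {1, 2, 5, 6, 7, 8, 10, 13, 14}

{1, 2, 5, 6, 7, 8, 10, 13, 14}


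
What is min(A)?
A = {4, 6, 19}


Set A = {4, 6, 19}
Elements in ascending order: 4, 6, 19
The smallest element is 4.

4


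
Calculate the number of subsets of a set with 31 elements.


The set has 31 elements.
The power set contains all possible subsets.
|P(A)| = 2^|A| = 2^31 = 2147483648

2147483648


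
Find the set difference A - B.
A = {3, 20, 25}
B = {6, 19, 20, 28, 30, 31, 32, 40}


Set A = {3, 20, 25}
Set B = {6, 19, 20, 28, 30, 31, 32, 40}
A \ B includes elements in A that are not in B.
Check each element of A:
3 (not in B, keep), 20 (in B, remove), 25 (not in B, keep)
A \ B = {3, 25}

{3, 25}


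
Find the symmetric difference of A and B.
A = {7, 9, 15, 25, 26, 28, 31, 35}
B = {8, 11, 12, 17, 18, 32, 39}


Set A = {7, 9, 15, 25, 26, 28, 31, 35}
Set B = {8, 11, 12, 17, 18, 32, 39}
A △ B = (A \ B) ∪ (B \ A)
Elements in A but not B: {7, 9, 15, 25, 26, 28, 31, 35}
Elements in B but not A: {8, 11, 12, 17, 18, 32, 39}
A △ B = {7, 8, 9, 11, 12, 15, 17, 18, 25, 26, 28, 31, 32, 35, 39}

{7, 8, 9, 11, 12, 15, 17, 18, 25, 26, 28, 31, 32, 35, 39}


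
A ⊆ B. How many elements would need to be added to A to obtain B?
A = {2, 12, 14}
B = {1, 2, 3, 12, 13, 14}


Set A = {2, 12, 14}, |A| = 3
Set B = {1, 2, 3, 12, 13, 14}, |B| = 6
Since A ⊆ B: B \ A = {1, 3, 13}
|B| - |A| = 6 - 3 = 3

3


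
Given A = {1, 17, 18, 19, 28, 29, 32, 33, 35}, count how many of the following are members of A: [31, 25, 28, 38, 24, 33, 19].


Set A = {1, 17, 18, 19, 28, 29, 32, 33, 35}
Candidates: [31, 25, 28, 38, 24, 33, 19]
Check each candidate:
31 ∉ A, 25 ∉ A, 28 ∈ A, 38 ∉ A, 24 ∉ A, 33 ∈ A, 19 ∈ A
Count of candidates in A: 3

3


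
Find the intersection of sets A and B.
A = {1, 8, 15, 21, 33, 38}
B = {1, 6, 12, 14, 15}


Set A = {1, 8, 15, 21, 33, 38}
Set B = {1, 6, 12, 14, 15}
A ∩ B includes only elements in both sets.
Check each element of A against B:
1 ✓, 8 ✗, 15 ✓, 21 ✗, 33 ✗, 38 ✗
A ∩ B = {1, 15}

{1, 15}


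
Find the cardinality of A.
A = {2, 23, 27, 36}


Set A = {2, 23, 27, 36}
Listing elements: 2, 23, 27, 36
Counting: 4 elements
|A| = 4

4


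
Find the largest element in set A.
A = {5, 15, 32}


Set A = {5, 15, 32}
Elements in ascending order: 5, 15, 32
The largest element is 32.

32


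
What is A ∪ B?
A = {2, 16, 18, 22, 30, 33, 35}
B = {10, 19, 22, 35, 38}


Set A = {2, 16, 18, 22, 30, 33, 35}
Set B = {10, 19, 22, 35, 38}
A ∪ B includes all elements in either set.
Elements from A: {2, 16, 18, 22, 30, 33, 35}
Elements from B not already included: {10, 19, 38}
A ∪ B = {2, 10, 16, 18, 19, 22, 30, 33, 35, 38}

{2, 10, 16, 18, 19, 22, 30, 33, 35, 38}


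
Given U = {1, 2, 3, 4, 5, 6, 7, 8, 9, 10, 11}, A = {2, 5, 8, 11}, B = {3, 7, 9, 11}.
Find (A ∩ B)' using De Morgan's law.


U = {1, 2, 3, 4, 5, 6, 7, 8, 9, 10, 11}
A = {2, 5, 8, 11}, B = {3, 7, 9, 11}
A ∩ B = {11}
(A ∩ B)' = U \ (A ∩ B) = {1, 2, 3, 4, 5, 6, 7, 8, 9, 10}
Verification via A' ∪ B': A' = {1, 3, 4, 6, 7, 9, 10}, B' = {1, 2, 4, 5, 6, 8, 10}
A' ∪ B' = {1, 2, 3, 4, 5, 6, 7, 8, 9, 10} ✓

{1, 2, 3, 4, 5, 6, 7, 8, 9, 10}


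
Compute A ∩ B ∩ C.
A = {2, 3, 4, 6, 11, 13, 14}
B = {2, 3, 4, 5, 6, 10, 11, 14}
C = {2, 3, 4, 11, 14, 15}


Set A = {2, 3, 4, 6, 11, 13, 14}
Set B = {2, 3, 4, 5, 6, 10, 11, 14}
Set C = {2, 3, 4, 11, 14, 15}
First, A ∩ B = {2, 3, 4, 6, 11, 14}
Then, (A ∩ B) ∩ C = {2, 3, 4, 11, 14}

{2, 3, 4, 11, 14}


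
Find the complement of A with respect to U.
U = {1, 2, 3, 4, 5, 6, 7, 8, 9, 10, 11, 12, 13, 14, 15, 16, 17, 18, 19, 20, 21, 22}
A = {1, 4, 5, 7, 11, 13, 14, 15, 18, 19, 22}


Universal set U = {1, 2, 3, 4, 5, 6, 7, 8, 9, 10, 11, 12, 13, 14, 15, 16, 17, 18, 19, 20, 21, 22}
Set A = {1, 4, 5, 7, 11, 13, 14, 15, 18, 19, 22}
A' = U \ A = elements in U but not in A
Checking each element of U:
1 (in A, exclude), 2 (not in A, include), 3 (not in A, include), 4 (in A, exclude), 5 (in A, exclude), 6 (not in A, include), 7 (in A, exclude), 8 (not in A, include), 9 (not in A, include), 10 (not in A, include), 11 (in A, exclude), 12 (not in A, include), 13 (in A, exclude), 14 (in A, exclude), 15 (in A, exclude), 16 (not in A, include), 17 (not in A, include), 18 (in A, exclude), 19 (in A, exclude), 20 (not in A, include), 21 (not in A, include), 22 (in A, exclude)
A' = {2, 3, 6, 8, 9, 10, 12, 16, 17, 20, 21}

{2, 3, 6, 8, 9, 10, 12, 16, 17, 20, 21}


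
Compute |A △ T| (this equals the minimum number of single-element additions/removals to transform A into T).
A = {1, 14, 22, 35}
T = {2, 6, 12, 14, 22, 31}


Set A = {1, 14, 22, 35}
Set T = {2, 6, 12, 14, 22, 31}
Elements to remove from A (in A, not in T): {1, 35} → 2 removals
Elements to add to A (in T, not in A): {2, 6, 12, 31} → 4 additions
Total edits = 2 + 4 = 6

6


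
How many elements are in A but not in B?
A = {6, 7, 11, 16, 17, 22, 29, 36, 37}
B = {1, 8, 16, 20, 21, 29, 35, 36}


Set A = {6, 7, 11, 16, 17, 22, 29, 36, 37}
Set B = {1, 8, 16, 20, 21, 29, 35, 36}
A \ B = {6, 7, 11, 17, 22, 37}
|A \ B| = 6

6


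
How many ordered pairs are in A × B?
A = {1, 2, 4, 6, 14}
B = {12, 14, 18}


Set A = {1, 2, 4, 6, 14} has 5 elements.
Set B = {12, 14, 18} has 3 elements.
|A × B| = |A| × |B| = 5 × 3 = 15

15


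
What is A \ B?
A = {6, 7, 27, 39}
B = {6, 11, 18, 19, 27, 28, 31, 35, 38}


Set A = {6, 7, 27, 39}
Set B = {6, 11, 18, 19, 27, 28, 31, 35, 38}
A \ B includes elements in A that are not in B.
Check each element of A:
6 (in B, remove), 7 (not in B, keep), 27 (in B, remove), 39 (not in B, keep)
A \ B = {7, 39}

{7, 39}


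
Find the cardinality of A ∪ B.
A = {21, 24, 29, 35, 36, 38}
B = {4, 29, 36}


Set A = {21, 24, 29, 35, 36, 38}, |A| = 6
Set B = {4, 29, 36}, |B| = 3
A ∩ B = {29, 36}, |A ∩ B| = 2
|A ∪ B| = |A| + |B| - |A ∩ B| = 6 + 3 - 2 = 7

7


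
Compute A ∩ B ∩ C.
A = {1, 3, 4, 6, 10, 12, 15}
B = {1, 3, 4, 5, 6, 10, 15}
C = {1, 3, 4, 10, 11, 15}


Set A = {1, 3, 4, 6, 10, 12, 15}
Set B = {1, 3, 4, 5, 6, 10, 15}
Set C = {1, 3, 4, 10, 11, 15}
First, A ∩ B = {1, 3, 4, 6, 10, 15}
Then, (A ∩ B) ∩ C = {1, 3, 4, 10, 15}

{1, 3, 4, 10, 15}


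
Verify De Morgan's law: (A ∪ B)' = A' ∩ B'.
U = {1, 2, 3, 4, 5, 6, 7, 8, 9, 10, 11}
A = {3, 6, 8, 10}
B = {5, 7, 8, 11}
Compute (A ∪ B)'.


U = {1, 2, 3, 4, 5, 6, 7, 8, 9, 10, 11}
A = {3, 6, 8, 10}, B = {5, 7, 8, 11}
A ∪ B = {3, 5, 6, 7, 8, 10, 11}
(A ∪ B)' = U \ (A ∪ B) = {1, 2, 4, 9}
Verification via A' ∩ B': A' = {1, 2, 4, 5, 7, 9, 11}, B' = {1, 2, 3, 4, 6, 9, 10}
A' ∩ B' = {1, 2, 4, 9} ✓

{1, 2, 4, 9}


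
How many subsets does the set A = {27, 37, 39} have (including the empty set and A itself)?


Set A = {27, 37, 39}
|A| = 3
The power set P(A) contains all subsets of A.
|P(A)| = 2^|A| = 2^3 = 8

8


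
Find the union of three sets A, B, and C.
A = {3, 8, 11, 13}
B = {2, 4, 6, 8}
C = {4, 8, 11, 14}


Set A = {3, 8, 11, 13}
Set B = {2, 4, 6, 8}
Set C = {4, 8, 11, 14}
First, A ∪ B = {2, 3, 4, 6, 8, 11, 13}
Then, (A ∪ B) ∪ C = {2, 3, 4, 6, 8, 11, 13, 14}

{2, 3, 4, 6, 8, 11, 13, 14}


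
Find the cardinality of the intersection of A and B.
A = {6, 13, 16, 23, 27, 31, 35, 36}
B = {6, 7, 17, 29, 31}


Set A = {6, 13, 16, 23, 27, 31, 35, 36}
Set B = {6, 7, 17, 29, 31}
A ∩ B = {6, 31}
|A ∩ B| = 2

2


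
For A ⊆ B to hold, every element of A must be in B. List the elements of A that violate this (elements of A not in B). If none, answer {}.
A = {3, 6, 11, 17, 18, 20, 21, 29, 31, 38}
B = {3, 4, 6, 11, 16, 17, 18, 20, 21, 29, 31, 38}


Set A = {3, 6, 11, 17, 18, 20, 21, 29, 31, 38}
Set B = {3, 4, 6, 11, 16, 17, 18, 20, 21, 29, 31, 38}
Check each element of A against B:
3 ∈ B, 6 ∈ B, 11 ∈ B, 17 ∈ B, 18 ∈ B, 20 ∈ B, 21 ∈ B, 29 ∈ B, 31 ∈ B, 38 ∈ B
Elements of A not in B: {}

{}


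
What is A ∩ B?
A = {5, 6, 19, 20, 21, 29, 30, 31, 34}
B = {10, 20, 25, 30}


Set A = {5, 6, 19, 20, 21, 29, 30, 31, 34}
Set B = {10, 20, 25, 30}
A ∩ B includes only elements in both sets.
Check each element of A against B:
5 ✗, 6 ✗, 19 ✗, 20 ✓, 21 ✗, 29 ✗, 30 ✓, 31 ✗, 34 ✗
A ∩ B = {20, 30}

{20, 30}


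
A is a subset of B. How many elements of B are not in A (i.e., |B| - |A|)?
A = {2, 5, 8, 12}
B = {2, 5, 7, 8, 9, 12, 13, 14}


Set A = {2, 5, 8, 12}, |A| = 4
Set B = {2, 5, 7, 8, 9, 12, 13, 14}, |B| = 8
Since A ⊆ B: B \ A = {7, 9, 13, 14}
|B| - |A| = 8 - 4 = 4

4


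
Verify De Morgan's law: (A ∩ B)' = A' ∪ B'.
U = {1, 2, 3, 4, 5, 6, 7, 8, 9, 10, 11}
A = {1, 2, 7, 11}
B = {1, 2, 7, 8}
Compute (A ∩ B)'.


U = {1, 2, 3, 4, 5, 6, 7, 8, 9, 10, 11}
A = {1, 2, 7, 11}, B = {1, 2, 7, 8}
A ∩ B = {1, 2, 7}
(A ∩ B)' = U \ (A ∩ B) = {3, 4, 5, 6, 8, 9, 10, 11}
Verification via A' ∪ B': A' = {3, 4, 5, 6, 8, 9, 10}, B' = {3, 4, 5, 6, 9, 10, 11}
A' ∪ B' = {3, 4, 5, 6, 8, 9, 10, 11} ✓

{3, 4, 5, 6, 8, 9, 10, 11}


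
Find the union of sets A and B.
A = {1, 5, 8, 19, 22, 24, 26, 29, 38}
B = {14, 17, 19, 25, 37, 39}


Set A = {1, 5, 8, 19, 22, 24, 26, 29, 38}
Set B = {14, 17, 19, 25, 37, 39}
A ∪ B includes all elements in either set.
Elements from A: {1, 5, 8, 19, 22, 24, 26, 29, 38}
Elements from B not already included: {14, 17, 25, 37, 39}
A ∪ B = {1, 5, 8, 14, 17, 19, 22, 24, 25, 26, 29, 37, 38, 39}

{1, 5, 8, 14, 17, 19, 22, 24, 25, 26, 29, 37, 38, 39}


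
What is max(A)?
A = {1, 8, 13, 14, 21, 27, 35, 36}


Set A = {1, 8, 13, 14, 21, 27, 35, 36}
Elements in ascending order: 1, 8, 13, 14, 21, 27, 35, 36
The largest element is 36.

36


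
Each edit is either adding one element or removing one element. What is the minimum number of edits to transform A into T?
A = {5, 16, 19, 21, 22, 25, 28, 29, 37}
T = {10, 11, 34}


Set A = {5, 16, 19, 21, 22, 25, 28, 29, 37}
Set T = {10, 11, 34}
Elements to remove from A (in A, not in T): {5, 16, 19, 21, 22, 25, 28, 29, 37} → 9 removals
Elements to add to A (in T, not in A): {10, 11, 34} → 3 additions
Total edits = 9 + 3 = 12

12


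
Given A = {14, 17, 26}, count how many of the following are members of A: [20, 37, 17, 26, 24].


Set A = {14, 17, 26}
Candidates: [20, 37, 17, 26, 24]
Check each candidate:
20 ∉ A, 37 ∉ A, 17 ∈ A, 26 ∈ A, 24 ∉ A
Count of candidates in A: 2

2


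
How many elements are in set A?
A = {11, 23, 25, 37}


Set A = {11, 23, 25, 37}
Listing elements: 11, 23, 25, 37
Counting: 4 elements
|A| = 4

4


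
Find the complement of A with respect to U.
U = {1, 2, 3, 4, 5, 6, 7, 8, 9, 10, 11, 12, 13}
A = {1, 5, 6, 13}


Universal set U = {1, 2, 3, 4, 5, 6, 7, 8, 9, 10, 11, 12, 13}
Set A = {1, 5, 6, 13}
A' = U \ A = elements in U but not in A
Checking each element of U:
1 (in A, exclude), 2 (not in A, include), 3 (not in A, include), 4 (not in A, include), 5 (in A, exclude), 6 (in A, exclude), 7 (not in A, include), 8 (not in A, include), 9 (not in A, include), 10 (not in A, include), 11 (not in A, include), 12 (not in A, include), 13 (in A, exclude)
A' = {2, 3, 4, 7, 8, 9, 10, 11, 12}

{2, 3, 4, 7, 8, 9, 10, 11, 12}


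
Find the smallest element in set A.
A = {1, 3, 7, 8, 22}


Set A = {1, 3, 7, 8, 22}
Elements in ascending order: 1, 3, 7, 8, 22
The smallest element is 1.

1


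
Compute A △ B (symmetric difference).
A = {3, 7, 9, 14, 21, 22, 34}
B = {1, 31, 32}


Set A = {3, 7, 9, 14, 21, 22, 34}
Set B = {1, 31, 32}
A △ B = (A \ B) ∪ (B \ A)
Elements in A but not B: {3, 7, 9, 14, 21, 22, 34}
Elements in B but not A: {1, 31, 32}
A △ B = {1, 3, 7, 9, 14, 21, 22, 31, 32, 34}

{1, 3, 7, 9, 14, 21, 22, 31, 32, 34}


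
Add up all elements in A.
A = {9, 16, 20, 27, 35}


Set A = {9, 16, 20, 27, 35}
Sum = 9 + 16 + 20 + 27 + 35 = 107

107


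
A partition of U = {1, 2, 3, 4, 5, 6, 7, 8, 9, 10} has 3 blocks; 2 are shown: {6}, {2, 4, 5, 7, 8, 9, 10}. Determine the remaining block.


U = {1, 2, 3, 4, 5, 6, 7, 8, 9, 10}
Shown blocks: {6}, {2, 4, 5, 7, 8, 9, 10}
A partition's blocks are pairwise disjoint and cover U, so the missing block = U \ (union of shown blocks).
Union of shown blocks: {2, 4, 5, 6, 7, 8, 9, 10}
Missing block = U \ (union) = {1, 3}

{1, 3}


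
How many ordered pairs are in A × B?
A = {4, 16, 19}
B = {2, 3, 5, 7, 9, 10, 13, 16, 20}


Set A = {4, 16, 19} has 3 elements.
Set B = {2, 3, 5, 7, 9, 10, 13, 16, 20} has 9 elements.
|A × B| = |A| × |B| = 3 × 9 = 27

27


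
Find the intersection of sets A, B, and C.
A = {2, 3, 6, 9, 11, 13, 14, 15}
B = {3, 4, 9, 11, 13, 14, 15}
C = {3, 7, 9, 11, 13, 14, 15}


Set A = {2, 3, 6, 9, 11, 13, 14, 15}
Set B = {3, 4, 9, 11, 13, 14, 15}
Set C = {3, 7, 9, 11, 13, 14, 15}
First, A ∩ B = {3, 9, 11, 13, 14, 15}
Then, (A ∩ B) ∩ C = {3, 9, 11, 13, 14, 15}

{3, 9, 11, 13, 14, 15}


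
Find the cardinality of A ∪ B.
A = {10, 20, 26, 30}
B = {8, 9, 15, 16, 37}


Set A = {10, 20, 26, 30}, |A| = 4
Set B = {8, 9, 15, 16, 37}, |B| = 5
A ∩ B = {}, |A ∩ B| = 0
|A ∪ B| = |A| + |B| - |A ∩ B| = 4 + 5 - 0 = 9

9


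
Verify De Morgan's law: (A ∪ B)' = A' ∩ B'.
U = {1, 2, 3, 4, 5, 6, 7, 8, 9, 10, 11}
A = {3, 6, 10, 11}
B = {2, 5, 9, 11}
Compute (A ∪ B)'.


U = {1, 2, 3, 4, 5, 6, 7, 8, 9, 10, 11}
A = {3, 6, 10, 11}, B = {2, 5, 9, 11}
A ∪ B = {2, 3, 5, 6, 9, 10, 11}
(A ∪ B)' = U \ (A ∪ B) = {1, 4, 7, 8}
Verification via A' ∩ B': A' = {1, 2, 4, 5, 7, 8, 9}, B' = {1, 3, 4, 6, 7, 8, 10}
A' ∩ B' = {1, 4, 7, 8} ✓

{1, 4, 7, 8}


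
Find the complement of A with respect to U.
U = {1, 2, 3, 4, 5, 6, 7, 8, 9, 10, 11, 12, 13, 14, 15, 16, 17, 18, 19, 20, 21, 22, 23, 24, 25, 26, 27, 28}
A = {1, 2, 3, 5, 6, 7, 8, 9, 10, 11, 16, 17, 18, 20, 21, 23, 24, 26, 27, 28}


Universal set U = {1, 2, 3, 4, 5, 6, 7, 8, 9, 10, 11, 12, 13, 14, 15, 16, 17, 18, 19, 20, 21, 22, 23, 24, 25, 26, 27, 28}
Set A = {1, 2, 3, 5, 6, 7, 8, 9, 10, 11, 16, 17, 18, 20, 21, 23, 24, 26, 27, 28}
A' = U \ A = elements in U but not in A
Checking each element of U:
1 (in A, exclude), 2 (in A, exclude), 3 (in A, exclude), 4 (not in A, include), 5 (in A, exclude), 6 (in A, exclude), 7 (in A, exclude), 8 (in A, exclude), 9 (in A, exclude), 10 (in A, exclude), 11 (in A, exclude), 12 (not in A, include), 13 (not in A, include), 14 (not in A, include), 15 (not in A, include), 16 (in A, exclude), 17 (in A, exclude), 18 (in A, exclude), 19 (not in A, include), 20 (in A, exclude), 21 (in A, exclude), 22 (not in A, include), 23 (in A, exclude), 24 (in A, exclude), 25 (not in A, include), 26 (in A, exclude), 27 (in A, exclude), 28 (in A, exclude)
A' = {4, 12, 13, 14, 15, 19, 22, 25}

{4, 12, 13, 14, 15, 19, 22, 25}


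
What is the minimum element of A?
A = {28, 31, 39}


Set A = {28, 31, 39}
Elements in ascending order: 28, 31, 39
The smallest element is 28.

28


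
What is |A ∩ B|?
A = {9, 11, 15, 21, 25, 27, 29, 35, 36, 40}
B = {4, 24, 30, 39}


Set A = {9, 11, 15, 21, 25, 27, 29, 35, 36, 40}
Set B = {4, 24, 30, 39}
A ∩ B = {}
|A ∩ B| = 0

0


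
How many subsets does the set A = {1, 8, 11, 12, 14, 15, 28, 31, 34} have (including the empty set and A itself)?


Set A = {1, 8, 11, 12, 14, 15, 28, 31, 34}
|A| = 9
The power set P(A) contains all subsets of A.
|P(A)| = 2^|A| = 2^9 = 512

512


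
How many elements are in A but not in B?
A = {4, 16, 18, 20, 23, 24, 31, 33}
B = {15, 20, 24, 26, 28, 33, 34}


Set A = {4, 16, 18, 20, 23, 24, 31, 33}
Set B = {15, 20, 24, 26, 28, 33, 34}
A \ B = {4, 16, 18, 23, 31}
|A \ B| = 5

5


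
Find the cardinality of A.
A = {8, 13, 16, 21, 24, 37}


Set A = {8, 13, 16, 21, 24, 37}
Listing elements: 8, 13, 16, 21, 24, 37
Counting: 6 elements
|A| = 6

6


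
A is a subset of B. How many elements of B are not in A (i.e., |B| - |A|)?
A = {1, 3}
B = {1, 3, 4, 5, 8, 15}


Set A = {1, 3}, |A| = 2
Set B = {1, 3, 4, 5, 8, 15}, |B| = 6
Since A ⊆ B: B \ A = {4, 5, 8, 15}
|B| - |A| = 6 - 2 = 4

4


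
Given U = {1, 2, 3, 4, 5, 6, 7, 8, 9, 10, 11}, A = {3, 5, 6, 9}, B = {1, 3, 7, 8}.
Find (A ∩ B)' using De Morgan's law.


U = {1, 2, 3, 4, 5, 6, 7, 8, 9, 10, 11}
A = {3, 5, 6, 9}, B = {1, 3, 7, 8}
A ∩ B = {3}
(A ∩ B)' = U \ (A ∩ B) = {1, 2, 4, 5, 6, 7, 8, 9, 10, 11}
Verification via A' ∪ B': A' = {1, 2, 4, 7, 8, 10, 11}, B' = {2, 4, 5, 6, 9, 10, 11}
A' ∪ B' = {1, 2, 4, 5, 6, 7, 8, 9, 10, 11} ✓

{1, 2, 4, 5, 6, 7, 8, 9, 10, 11}


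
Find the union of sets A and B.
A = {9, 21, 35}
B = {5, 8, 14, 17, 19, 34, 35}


Set A = {9, 21, 35}
Set B = {5, 8, 14, 17, 19, 34, 35}
A ∪ B includes all elements in either set.
Elements from A: {9, 21, 35}
Elements from B not already included: {5, 8, 14, 17, 19, 34}
A ∪ B = {5, 8, 9, 14, 17, 19, 21, 34, 35}

{5, 8, 9, 14, 17, 19, 21, 34, 35}


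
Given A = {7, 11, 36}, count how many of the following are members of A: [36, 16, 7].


Set A = {7, 11, 36}
Candidates: [36, 16, 7]
Check each candidate:
36 ∈ A, 16 ∉ A, 7 ∈ A
Count of candidates in A: 2

2


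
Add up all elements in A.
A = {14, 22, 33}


Set A = {14, 22, 33}
Sum = 14 + 22 + 33 = 69

69


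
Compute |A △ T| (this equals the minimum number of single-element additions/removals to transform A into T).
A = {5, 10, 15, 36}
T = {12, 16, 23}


Set A = {5, 10, 15, 36}
Set T = {12, 16, 23}
Elements to remove from A (in A, not in T): {5, 10, 15, 36} → 4 removals
Elements to add to A (in T, not in A): {12, 16, 23} → 3 additions
Total edits = 4 + 3 = 7

7


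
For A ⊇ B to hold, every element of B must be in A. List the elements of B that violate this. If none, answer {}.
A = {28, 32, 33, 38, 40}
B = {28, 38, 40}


Set A = {28, 32, 33, 38, 40}
Set B = {28, 38, 40}
Check each element of B against A:
28 ∈ A, 38 ∈ A, 40 ∈ A
Elements of B not in A: {}

{}


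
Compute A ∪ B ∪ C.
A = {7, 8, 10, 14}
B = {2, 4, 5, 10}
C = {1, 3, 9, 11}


Set A = {7, 8, 10, 14}
Set B = {2, 4, 5, 10}
Set C = {1, 3, 9, 11}
First, A ∪ B = {2, 4, 5, 7, 8, 10, 14}
Then, (A ∪ B) ∪ C = {1, 2, 3, 4, 5, 7, 8, 9, 10, 11, 14}

{1, 2, 3, 4, 5, 7, 8, 9, 10, 11, 14}


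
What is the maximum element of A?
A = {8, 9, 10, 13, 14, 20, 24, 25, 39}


Set A = {8, 9, 10, 13, 14, 20, 24, 25, 39}
Elements in ascending order: 8, 9, 10, 13, 14, 20, 24, 25, 39
The largest element is 39.

39


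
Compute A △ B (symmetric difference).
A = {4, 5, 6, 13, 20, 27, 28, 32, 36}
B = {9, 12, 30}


Set A = {4, 5, 6, 13, 20, 27, 28, 32, 36}
Set B = {9, 12, 30}
A △ B = (A \ B) ∪ (B \ A)
Elements in A but not B: {4, 5, 6, 13, 20, 27, 28, 32, 36}
Elements in B but not A: {9, 12, 30}
A △ B = {4, 5, 6, 9, 12, 13, 20, 27, 28, 30, 32, 36}

{4, 5, 6, 9, 12, 13, 20, 27, 28, 30, 32, 36}


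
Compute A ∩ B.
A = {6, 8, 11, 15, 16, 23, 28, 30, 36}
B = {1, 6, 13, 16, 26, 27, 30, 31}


Set A = {6, 8, 11, 15, 16, 23, 28, 30, 36}
Set B = {1, 6, 13, 16, 26, 27, 30, 31}
A ∩ B includes only elements in both sets.
Check each element of A against B:
6 ✓, 8 ✗, 11 ✗, 15 ✗, 16 ✓, 23 ✗, 28 ✗, 30 ✓, 36 ✗
A ∩ B = {6, 16, 30}

{6, 16, 30}


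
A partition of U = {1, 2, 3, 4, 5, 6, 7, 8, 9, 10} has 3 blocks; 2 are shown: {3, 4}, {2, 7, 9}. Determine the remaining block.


U = {1, 2, 3, 4, 5, 6, 7, 8, 9, 10}
Shown blocks: {3, 4}, {2, 7, 9}
A partition's blocks are pairwise disjoint and cover U, so the missing block = U \ (union of shown blocks).
Union of shown blocks: {2, 3, 4, 7, 9}
Missing block = U \ (union) = {1, 5, 6, 8, 10}

{1, 5, 6, 8, 10}


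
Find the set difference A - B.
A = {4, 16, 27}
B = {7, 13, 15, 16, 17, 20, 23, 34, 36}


Set A = {4, 16, 27}
Set B = {7, 13, 15, 16, 17, 20, 23, 34, 36}
A \ B includes elements in A that are not in B.
Check each element of A:
4 (not in B, keep), 16 (in B, remove), 27 (not in B, keep)
A \ B = {4, 27}

{4, 27}


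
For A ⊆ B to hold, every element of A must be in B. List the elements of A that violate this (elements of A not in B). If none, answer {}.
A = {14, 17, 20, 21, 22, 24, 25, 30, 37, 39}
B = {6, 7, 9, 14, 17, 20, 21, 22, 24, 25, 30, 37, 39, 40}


Set A = {14, 17, 20, 21, 22, 24, 25, 30, 37, 39}
Set B = {6, 7, 9, 14, 17, 20, 21, 22, 24, 25, 30, 37, 39, 40}
Check each element of A against B:
14 ∈ B, 17 ∈ B, 20 ∈ B, 21 ∈ B, 22 ∈ B, 24 ∈ B, 25 ∈ B, 30 ∈ B, 37 ∈ B, 39 ∈ B
Elements of A not in B: {}

{}


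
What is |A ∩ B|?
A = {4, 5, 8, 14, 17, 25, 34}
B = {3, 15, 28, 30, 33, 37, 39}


Set A = {4, 5, 8, 14, 17, 25, 34}
Set B = {3, 15, 28, 30, 33, 37, 39}
A ∩ B = {}
|A ∩ B| = 0

0


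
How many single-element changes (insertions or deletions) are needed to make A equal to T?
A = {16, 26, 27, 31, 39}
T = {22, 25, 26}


Set A = {16, 26, 27, 31, 39}
Set T = {22, 25, 26}
Elements to remove from A (in A, not in T): {16, 27, 31, 39} → 4 removals
Elements to add to A (in T, not in A): {22, 25} → 2 additions
Total edits = 4 + 2 = 6

6


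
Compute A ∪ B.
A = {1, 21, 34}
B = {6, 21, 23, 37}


Set A = {1, 21, 34}
Set B = {6, 21, 23, 37}
A ∪ B includes all elements in either set.
Elements from A: {1, 21, 34}
Elements from B not already included: {6, 23, 37}
A ∪ B = {1, 6, 21, 23, 34, 37}

{1, 6, 21, 23, 34, 37}


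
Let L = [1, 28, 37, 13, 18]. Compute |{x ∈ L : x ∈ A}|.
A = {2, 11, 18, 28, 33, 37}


Set A = {2, 11, 18, 28, 33, 37}
Candidates: [1, 28, 37, 13, 18]
Check each candidate:
1 ∉ A, 28 ∈ A, 37 ∈ A, 13 ∉ A, 18 ∈ A
Count of candidates in A: 3

3


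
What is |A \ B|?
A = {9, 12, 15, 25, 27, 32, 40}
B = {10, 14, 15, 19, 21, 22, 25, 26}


Set A = {9, 12, 15, 25, 27, 32, 40}
Set B = {10, 14, 15, 19, 21, 22, 25, 26}
A \ B = {9, 12, 27, 32, 40}
|A \ B| = 5

5


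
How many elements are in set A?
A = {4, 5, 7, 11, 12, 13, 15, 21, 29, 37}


Set A = {4, 5, 7, 11, 12, 13, 15, 21, 29, 37}
Listing elements: 4, 5, 7, 11, 12, 13, 15, 21, 29, 37
Counting: 10 elements
|A| = 10

10


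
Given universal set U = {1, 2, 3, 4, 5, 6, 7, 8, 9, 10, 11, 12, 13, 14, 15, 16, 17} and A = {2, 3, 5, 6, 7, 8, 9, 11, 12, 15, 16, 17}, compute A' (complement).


Universal set U = {1, 2, 3, 4, 5, 6, 7, 8, 9, 10, 11, 12, 13, 14, 15, 16, 17}
Set A = {2, 3, 5, 6, 7, 8, 9, 11, 12, 15, 16, 17}
A' = U \ A = elements in U but not in A
Checking each element of U:
1 (not in A, include), 2 (in A, exclude), 3 (in A, exclude), 4 (not in A, include), 5 (in A, exclude), 6 (in A, exclude), 7 (in A, exclude), 8 (in A, exclude), 9 (in A, exclude), 10 (not in A, include), 11 (in A, exclude), 12 (in A, exclude), 13 (not in A, include), 14 (not in A, include), 15 (in A, exclude), 16 (in A, exclude), 17 (in A, exclude)
A' = {1, 4, 10, 13, 14}

{1, 4, 10, 13, 14}


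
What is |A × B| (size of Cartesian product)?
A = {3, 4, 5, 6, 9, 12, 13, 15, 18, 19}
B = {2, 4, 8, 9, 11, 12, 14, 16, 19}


Set A = {3, 4, 5, 6, 9, 12, 13, 15, 18, 19} has 10 elements.
Set B = {2, 4, 8, 9, 11, 12, 14, 16, 19} has 9 elements.
|A × B| = |A| × |B| = 10 × 9 = 90

90


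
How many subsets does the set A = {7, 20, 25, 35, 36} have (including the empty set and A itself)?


Set A = {7, 20, 25, 35, 36}
|A| = 5
The power set P(A) contains all subsets of A.
|P(A)| = 2^|A| = 2^5 = 32

32


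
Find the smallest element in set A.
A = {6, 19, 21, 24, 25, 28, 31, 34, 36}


Set A = {6, 19, 21, 24, 25, 28, 31, 34, 36}
Elements in ascending order: 6, 19, 21, 24, 25, 28, 31, 34, 36
The smallest element is 6.

6


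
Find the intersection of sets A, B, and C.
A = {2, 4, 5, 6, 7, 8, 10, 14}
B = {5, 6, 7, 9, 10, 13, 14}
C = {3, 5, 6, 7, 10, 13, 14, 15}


Set A = {2, 4, 5, 6, 7, 8, 10, 14}
Set B = {5, 6, 7, 9, 10, 13, 14}
Set C = {3, 5, 6, 7, 10, 13, 14, 15}
First, A ∩ B = {5, 6, 7, 10, 14}
Then, (A ∩ B) ∩ C = {5, 6, 7, 10, 14}

{5, 6, 7, 10, 14}


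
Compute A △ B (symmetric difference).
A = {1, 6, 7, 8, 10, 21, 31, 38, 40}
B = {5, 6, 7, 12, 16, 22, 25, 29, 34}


Set A = {1, 6, 7, 8, 10, 21, 31, 38, 40}
Set B = {5, 6, 7, 12, 16, 22, 25, 29, 34}
A △ B = (A \ B) ∪ (B \ A)
Elements in A but not B: {1, 8, 10, 21, 31, 38, 40}
Elements in B but not A: {5, 12, 16, 22, 25, 29, 34}
A △ B = {1, 5, 8, 10, 12, 16, 21, 22, 25, 29, 31, 34, 38, 40}

{1, 5, 8, 10, 12, 16, 21, 22, 25, 29, 31, 34, 38, 40}


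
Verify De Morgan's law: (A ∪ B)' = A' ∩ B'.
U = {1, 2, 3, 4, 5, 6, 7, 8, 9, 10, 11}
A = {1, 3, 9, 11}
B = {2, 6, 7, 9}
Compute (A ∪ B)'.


U = {1, 2, 3, 4, 5, 6, 7, 8, 9, 10, 11}
A = {1, 3, 9, 11}, B = {2, 6, 7, 9}
A ∪ B = {1, 2, 3, 6, 7, 9, 11}
(A ∪ B)' = U \ (A ∪ B) = {4, 5, 8, 10}
Verification via A' ∩ B': A' = {2, 4, 5, 6, 7, 8, 10}, B' = {1, 3, 4, 5, 8, 10, 11}
A' ∩ B' = {4, 5, 8, 10} ✓

{4, 5, 8, 10}


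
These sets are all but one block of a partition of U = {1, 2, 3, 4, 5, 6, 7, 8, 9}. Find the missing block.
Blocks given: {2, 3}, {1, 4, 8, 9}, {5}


U = {1, 2, 3, 4, 5, 6, 7, 8, 9}
Shown blocks: {2, 3}, {1, 4, 8, 9}, {5}
A partition's blocks are pairwise disjoint and cover U, so the missing block = U \ (union of shown blocks).
Union of shown blocks: {1, 2, 3, 4, 5, 8, 9}
Missing block = U \ (union) = {6, 7}

{6, 7}


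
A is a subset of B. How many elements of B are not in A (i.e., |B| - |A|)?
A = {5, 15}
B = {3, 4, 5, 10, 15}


Set A = {5, 15}, |A| = 2
Set B = {3, 4, 5, 10, 15}, |B| = 5
Since A ⊆ B: B \ A = {3, 4, 10}
|B| - |A| = 5 - 2 = 3

3


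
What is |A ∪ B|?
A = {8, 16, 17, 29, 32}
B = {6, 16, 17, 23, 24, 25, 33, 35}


Set A = {8, 16, 17, 29, 32}, |A| = 5
Set B = {6, 16, 17, 23, 24, 25, 33, 35}, |B| = 8
A ∩ B = {16, 17}, |A ∩ B| = 2
|A ∪ B| = |A| + |B| - |A ∩ B| = 5 + 8 - 2 = 11

11


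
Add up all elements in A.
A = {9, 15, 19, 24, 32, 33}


Set A = {9, 15, 19, 24, 32, 33}
Sum = 9 + 15 + 19 + 24 + 32 + 33 = 132

132


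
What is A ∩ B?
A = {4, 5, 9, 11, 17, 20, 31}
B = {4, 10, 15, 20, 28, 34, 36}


Set A = {4, 5, 9, 11, 17, 20, 31}
Set B = {4, 10, 15, 20, 28, 34, 36}
A ∩ B includes only elements in both sets.
Check each element of A against B:
4 ✓, 5 ✗, 9 ✗, 11 ✗, 17 ✗, 20 ✓, 31 ✗
A ∩ B = {4, 20}

{4, 20}


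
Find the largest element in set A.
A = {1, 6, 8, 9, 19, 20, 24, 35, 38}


Set A = {1, 6, 8, 9, 19, 20, 24, 35, 38}
Elements in ascending order: 1, 6, 8, 9, 19, 20, 24, 35, 38
The largest element is 38.

38


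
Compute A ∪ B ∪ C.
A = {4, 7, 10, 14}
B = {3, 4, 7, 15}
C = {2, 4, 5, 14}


Set A = {4, 7, 10, 14}
Set B = {3, 4, 7, 15}
Set C = {2, 4, 5, 14}
First, A ∪ B = {3, 4, 7, 10, 14, 15}
Then, (A ∪ B) ∪ C = {2, 3, 4, 5, 7, 10, 14, 15}

{2, 3, 4, 5, 7, 10, 14, 15}


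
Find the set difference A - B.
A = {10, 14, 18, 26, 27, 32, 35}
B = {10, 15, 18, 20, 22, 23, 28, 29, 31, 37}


Set A = {10, 14, 18, 26, 27, 32, 35}
Set B = {10, 15, 18, 20, 22, 23, 28, 29, 31, 37}
A \ B includes elements in A that are not in B.
Check each element of A:
10 (in B, remove), 14 (not in B, keep), 18 (in B, remove), 26 (not in B, keep), 27 (not in B, keep), 32 (not in B, keep), 35 (not in B, keep)
A \ B = {14, 26, 27, 32, 35}

{14, 26, 27, 32, 35}


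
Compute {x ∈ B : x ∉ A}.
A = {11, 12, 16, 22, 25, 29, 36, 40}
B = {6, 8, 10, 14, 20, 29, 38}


Set A = {11, 12, 16, 22, 25, 29, 36, 40}
Set B = {6, 8, 10, 14, 20, 29, 38}
Check each element of B against A:
6 ∉ A (include), 8 ∉ A (include), 10 ∉ A (include), 14 ∉ A (include), 20 ∉ A (include), 29 ∈ A, 38 ∉ A (include)
Elements of B not in A: {6, 8, 10, 14, 20, 38}

{6, 8, 10, 14, 20, 38}


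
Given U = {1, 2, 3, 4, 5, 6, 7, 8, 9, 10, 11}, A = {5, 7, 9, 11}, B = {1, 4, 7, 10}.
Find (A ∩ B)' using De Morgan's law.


U = {1, 2, 3, 4, 5, 6, 7, 8, 9, 10, 11}
A = {5, 7, 9, 11}, B = {1, 4, 7, 10}
A ∩ B = {7}
(A ∩ B)' = U \ (A ∩ B) = {1, 2, 3, 4, 5, 6, 8, 9, 10, 11}
Verification via A' ∪ B': A' = {1, 2, 3, 4, 6, 8, 10}, B' = {2, 3, 5, 6, 8, 9, 11}
A' ∪ B' = {1, 2, 3, 4, 5, 6, 8, 9, 10, 11} ✓

{1, 2, 3, 4, 5, 6, 8, 9, 10, 11}


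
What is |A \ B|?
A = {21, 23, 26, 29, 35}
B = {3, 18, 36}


Set A = {21, 23, 26, 29, 35}
Set B = {3, 18, 36}
A \ B = {21, 23, 26, 29, 35}
|A \ B| = 5

5


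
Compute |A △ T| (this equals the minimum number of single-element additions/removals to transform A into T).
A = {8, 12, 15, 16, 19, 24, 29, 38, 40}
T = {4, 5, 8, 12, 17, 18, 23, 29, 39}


Set A = {8, 12, 15, 16, 19, 24, 29, 38, 40}
Set T = {4, 5, 8, 12, 17, 18, 23, 29, 39}
Elements to remove from A (in A, not in T): {15, 16, 19, 24, 38, 40} → 6 removals
Elements to add to A (in T, not in A): {4, 5, 17, 18, 23, 39} → 6 additions
Total edits = 6 + 6 = 12

12


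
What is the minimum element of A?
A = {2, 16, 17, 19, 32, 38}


Set A = {2, 16, 17, 19, 32, 38}
Elements in ascending order: 2, 16, 17, 19, 32, 38
The smallest element is 2.

2


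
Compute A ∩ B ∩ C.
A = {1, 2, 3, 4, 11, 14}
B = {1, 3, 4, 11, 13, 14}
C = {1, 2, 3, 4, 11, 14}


Set A = {1, 2, 3, 4, 11, 14}
Set B = {1, 3, 4, 11, 13, 14}
Set C = {1, 2, 3, 4, 11, 14}
First, A ∩ B = {1, 3, 4, 11, 14}
Then, (A ∩ B) ∩ C = {1, 3, 4, 11, 14}

{1, 3, 4, 11, 14}


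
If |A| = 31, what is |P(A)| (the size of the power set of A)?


The set has 31 elements.
The power set contains all possible subsets.
|P(A)| = 2^|A| = 2^31 = 2147483648

2147483648


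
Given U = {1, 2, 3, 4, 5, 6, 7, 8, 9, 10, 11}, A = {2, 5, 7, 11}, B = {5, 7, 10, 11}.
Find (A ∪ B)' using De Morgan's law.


U = {1, 2, 3, 4, 5, 6, 7, 8, 9, 10, 11}
A = {2, 5, 7, 11}, B = {5, 7, 10, 11}
A ∪ B = {2, 5, 7, 10, 11}
(A ∪ B)' = U \ (A ∪ B) = {1, 3, 4, 6, 8, 9}
Verification via A' ∩ B': A' = {1, 3, 4, 6, 8, 9, 10}, B' = {1, 2, 3, 4, 6, 8, 9}
A' ∩ B' = {1, 3, 4, 6, 8, 9} ✓

{1, 3, 4, 6, 8, 9}


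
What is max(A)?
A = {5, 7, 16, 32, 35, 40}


Set A = {5, 7, 16, 32, 35, 40}
Elements in ascending order: 5, 7, 16, 32, 35, 40
The largest element is 40.

40


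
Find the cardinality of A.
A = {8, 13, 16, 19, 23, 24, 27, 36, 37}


Set A = {8, 13, 16, 19, 23, 24, 27, 36, 37}
Listing elements: 8, 13, 16, 19, 23, 24, 27, 36, 37
Counting: 9 elements
|A| = 9

9


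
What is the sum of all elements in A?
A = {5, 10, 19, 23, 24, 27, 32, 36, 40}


Set A = {5, 10, 19, 23, 24, 27, 32, 36, 40}
Sum = 5 + 10 + 19 + 23 + 24 + 27 + 32 + 36 + 40 = 216

216


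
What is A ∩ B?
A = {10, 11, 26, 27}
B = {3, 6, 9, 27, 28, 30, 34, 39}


Set A = {10, 11, 26, 27}
Set B = {3, 6, 9, 27, 28, 30, 34, 39}
A ∩ B includes only elements in both sets.
Check each element of A against B:
10 ✗, 11 ✗, 26 ✗, 27 ✓
A ∩ B = {27}

{27}


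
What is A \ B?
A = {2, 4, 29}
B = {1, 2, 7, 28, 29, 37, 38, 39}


Set A = {2, 4, 29}
Set B = {1, 2, 7, 28, 29, 37, 38, 39}
A \ B includes elements in A that are not in B.
Check each element of A:
2 (in B, remove), 4 (not in B, keep), 29 (in B, remove)
A \ B = {4}

{4}


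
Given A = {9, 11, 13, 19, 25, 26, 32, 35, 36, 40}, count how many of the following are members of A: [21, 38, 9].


Set A = {9, 11, 13, 19, 25, 26, 32, 35, 36, 40}
Candidates: [21, 38, 9]
Check each candidate:
21 ∉ A, 38 ∉ A, 9 ∈ A
Count of candidates in A: 1

1


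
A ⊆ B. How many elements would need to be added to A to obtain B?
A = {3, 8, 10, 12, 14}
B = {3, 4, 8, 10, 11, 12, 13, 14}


Set A = {3, 8, 10, 12, 14}, |A| = 5
Set B = {3, 4, 8, 10, 11, 12, 13, 14}, |B| = 8
Since A ⊆ B: B \ A = {4, 11, 13}
|B| - |A| = 8 - 5 = 3

3


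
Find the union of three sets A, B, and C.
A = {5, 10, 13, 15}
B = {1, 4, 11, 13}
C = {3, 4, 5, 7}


Set A = {5, 10, 13, 15}
Set B = {1, 4, 11, 13}
Set C = {3, 4, 5, 7}
First, A ∪ B = {1, 4, 5, 10, 11, 13, 15}
Then, (A ∪ B) ∪ C = {1, 3, 4, 5, 7, 10, 11, 13, 15}

{1, 3, 4, 5, 7, 10, 11, 13, 15}


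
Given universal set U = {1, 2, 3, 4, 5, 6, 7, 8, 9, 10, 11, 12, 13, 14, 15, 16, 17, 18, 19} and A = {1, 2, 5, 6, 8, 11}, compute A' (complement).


Universal set U = {1, 2, 3, 4, 5, 6, 7, 8, 9, 10, 11, 12, 13, 14, 15, 16, 17, 18, 19}
Set A = {1, 2, 5, 6, 8, 11}
A' = U \ A = elements in U but not in A
Checking each element of U:
1 (in A, exclude), 2 (in A, exclude), 3 (not in A, include), 4 (not in A, include), 5 (in A, exclude), 6 (in A, exclude), 7 (not in A, include), 8 (in A, exclude), 9 (not in A, include), 10 (not in A, include), 11 (in A, exclude), 12 (not in A, include), 13 (not in A, include), 14 (not in A, include), 15 (not in A, include), 16 (not in A, include), 17 (not in A, include), 18 (not in A, include), 19 (not in A, include)
A' = {3, 4, 7, 9, 10, 12, 13, 14, 15, 16, 17, 18, 19}

{3, 4, 7, 9, 10, 12, 13, 14, 15, 16, 17, 18, 19}


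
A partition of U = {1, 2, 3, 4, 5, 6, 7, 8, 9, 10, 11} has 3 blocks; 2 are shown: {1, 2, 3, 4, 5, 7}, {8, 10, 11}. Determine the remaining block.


U = {1, 2, 3, 4, 5, 6, 7, 8, 9, 10, 11}
Shown blocks: {1, 2, 3, 4, 5, 7}, {8, 10, 11}
A partition's blocks are pairwise disjoint and cover U, so the missing block = U \ (union of shown blocks).
Union of shown blocks: {1, 2, 3, 4, 5, 7, 8, 10, 11}
Missing block = U \ (union) = {6, 9}

{6, 9}


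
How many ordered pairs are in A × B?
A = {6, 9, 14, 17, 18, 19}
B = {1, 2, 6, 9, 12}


Set A = {6, 9, 14, 17, 18, 19} has 6 elements.
Set B = {1, 2, 6, 9, 12} has 5 elements.
|A × B| = |A| × |B| = 6 × 5 = 30

30


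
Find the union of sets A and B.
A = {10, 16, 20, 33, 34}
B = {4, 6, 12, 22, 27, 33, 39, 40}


Set A = {10, 16, 20, 33, 34}
Set B = {4, 6, 12, 22, 27, 33, 39, 40}
A ∪ B includes all elements in either set.
Elements from A: {10, 16, 20, 33, 34}
Elements from B not already included: {4, 6, 12, 22, 27, 39, 40}
A ∪ B = {4, 6, 10, 12, 16, 20, 22, 27, 33, 34, 39, 40}

{4, 6, 10, 12, 16, 20, 22, 27, 33, 34, 39, 40}


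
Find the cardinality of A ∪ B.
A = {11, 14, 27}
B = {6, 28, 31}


Set A = {11, 14, 27}, |A| = 3
Set B = {6, 28, 31}, |B| = 3
A ∩ B = {}, |A ∩ B| = 0
|A ∪ B| = |A| + |B| - |A ∩ B| = 3 + 3 - 0 = 6

6


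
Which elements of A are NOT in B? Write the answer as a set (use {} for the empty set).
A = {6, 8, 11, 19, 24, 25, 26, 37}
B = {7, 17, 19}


Set A = {6, 8, 11, 19, 24, 25, 26, 37}
Set B = {7, 17, 19}
Check each element of A against B:
6 ∉ B (include), 8 ∉ B (include), 11 ∉ B (include), 19 ∈ B, 24 ∉ B (include), 25 ∉ B (include), 26 ∉ B (include), 37 ∉ B (include)
Elements of A not in B: {6, 8, 11, 24, 25, 26, 37}

{6, 8, 11, 24, 25, 26, 37}


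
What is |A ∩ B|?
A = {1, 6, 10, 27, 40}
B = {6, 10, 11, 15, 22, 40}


Set A = {1, 6, 10, 27, 40}
Set B = {6, 10, 11, 15, 22, 40}
A ∩ B = {6, 10, 40}
|A ∩ B| = 3

3


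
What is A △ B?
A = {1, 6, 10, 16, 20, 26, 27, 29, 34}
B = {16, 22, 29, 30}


Set A = {1, 6, 10, 16, 20, 26, 27, 29, 34}
Set B = {16, 22, 29, 30}
A △ B = (A \ B) ∪ (B \ A)
Elements in A but not B: {1, 6, 10, 20, 26, 27, 34}
Elements in B but not A: {22, 30}
A △ B = {1, 6, 10, 20, 22, 26, 27, 30, 34}

{1, 6, 10, 20, 22, 26, 27, 30, 34}


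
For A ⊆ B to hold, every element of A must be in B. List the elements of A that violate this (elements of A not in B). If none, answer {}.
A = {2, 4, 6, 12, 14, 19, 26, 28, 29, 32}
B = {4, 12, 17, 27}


Set A = {2, 4, 6, 12, 14, 19, 26, 28, 29, 32}
Set B = {4, 12, 17, 27}
Check each element of A against B:
2 ∉ B (include), 4 ∈ B, 6 ∉ B (include), 12 ∈ B, 14 ∉ B (include), 19 ∉ B (include), 26 ∉ B (include), 28 ∉ B (include), 29 ∉ B (include), 32 ∉ B (include)
Elements of A not in B: {2, 6, 14, 19, 26, 28, 29, 32}

{2, 6, 14, 19, 26, 28, 29, 32}


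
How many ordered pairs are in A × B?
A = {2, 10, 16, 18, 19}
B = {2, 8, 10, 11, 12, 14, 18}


Set A = {2, 10, 16, 18, 19} has 5 elements.
Set B = {2, 8, 10, 11, 12, 14, 18} has 7 elements.
|A × B| = |A| × |B| = 5 × 7 = 35

35


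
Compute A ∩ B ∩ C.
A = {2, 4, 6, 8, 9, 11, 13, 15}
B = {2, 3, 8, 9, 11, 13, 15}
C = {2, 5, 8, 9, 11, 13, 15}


Set A = {2, 4, 6, 8, 9, 11, 13, 15}
Set B = {2, 3, 8, 9, 11, 13, 15}
Set C = {2, 5, 8, 9, 11, 13, 15}
First, A ∩ B = {2, 8, 9, 11, 13, 15}
Then, (A ∩ B) ∩ C = {2, 8, 9, 11, 13, 15}

{2, 8, 9, 11, 13, 15}


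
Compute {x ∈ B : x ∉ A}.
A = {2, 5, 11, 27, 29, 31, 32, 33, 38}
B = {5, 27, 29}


Set A = {2, 5, 11, 27, 29, 31, 32, 33, 38}
Set B = {5, 27, 29}
Check each element of B against A:
5 ∈ A, 27 ∈ A, 29 ∈ A
Elements of B not in A: {}

{}


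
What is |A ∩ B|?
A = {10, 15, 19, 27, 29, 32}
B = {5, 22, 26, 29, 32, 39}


Set A = {10, 15, 19, 27, 29, 32}
Set B = {5, 22, 26, 29, 32, 39}
A ∩ B = {29, 32}
|A ∩ B| = 2

2


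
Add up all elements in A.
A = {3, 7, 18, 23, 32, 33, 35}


Set A = {3, 7, 18, 23, 32, 33, 35}
Sum = 3 + 7 + 18 + 23 + 32 + 33 + 35 = 151

151


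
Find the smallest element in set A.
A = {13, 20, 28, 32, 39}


Set A = {13, 20, 28, 32, 39}
Elements in ascending order: 13, 20, 28, 32, 39
The smallest element is 13.

13


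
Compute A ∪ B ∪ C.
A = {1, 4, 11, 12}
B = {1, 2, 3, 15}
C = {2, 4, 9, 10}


Set A = {1, 4, 11, 12}
Set B = {1, 2, 3, 15}
Set C = {2, 4, 9, 10}
First, A ∪ B = {1, 2, 3, 4, 11, 12, 15}
Then, (A ∪ B) ∪ C = {1, 2, 3, 4, 9, 10, 11, 12, 15}

{1, 2, 3, 4, 9, 10, 11, 12, 15}


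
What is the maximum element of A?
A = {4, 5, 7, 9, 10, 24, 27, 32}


Set A = {4, 5, 7, 9, 10, 24, 27, 32}
Elements in ascending order: 4, 5, 7, 9, 10, 24, 27, 32
The largest element is 32.

32


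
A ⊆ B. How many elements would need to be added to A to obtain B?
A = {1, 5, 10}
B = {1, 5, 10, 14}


Set A = {1, 5, 10}, |A| = 3
Set B = {1, 5, 10, 14}, |B| = 4
Since A ⊆ B: B \ A = {14}
|B| - |A| = 4 - 3 = 1

1
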